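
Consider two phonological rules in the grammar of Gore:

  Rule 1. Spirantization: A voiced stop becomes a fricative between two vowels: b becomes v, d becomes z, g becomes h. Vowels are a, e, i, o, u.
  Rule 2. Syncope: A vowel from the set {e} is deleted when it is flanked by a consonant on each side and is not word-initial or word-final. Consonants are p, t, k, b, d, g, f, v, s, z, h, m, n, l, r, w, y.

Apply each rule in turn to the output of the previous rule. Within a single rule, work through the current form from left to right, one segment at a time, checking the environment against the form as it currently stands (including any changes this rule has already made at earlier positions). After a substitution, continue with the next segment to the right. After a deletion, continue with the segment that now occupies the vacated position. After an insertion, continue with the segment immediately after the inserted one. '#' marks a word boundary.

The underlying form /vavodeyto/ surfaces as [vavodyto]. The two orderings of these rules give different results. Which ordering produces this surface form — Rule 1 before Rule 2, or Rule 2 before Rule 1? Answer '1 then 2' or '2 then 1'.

Order 1 then 2:
  1 Spirantization: [vavodeyto] → [vavozeyto]
  2 Syncope: [vavozeyto] → [vavozyto]
  result: [vavozyto]
Order 2 then 1:
  2 Syncope: [vavodeyto] → [vavodyto]
  1 Spirantization: no change — [vavodyto]
  result: [vavodyto]

2 then 1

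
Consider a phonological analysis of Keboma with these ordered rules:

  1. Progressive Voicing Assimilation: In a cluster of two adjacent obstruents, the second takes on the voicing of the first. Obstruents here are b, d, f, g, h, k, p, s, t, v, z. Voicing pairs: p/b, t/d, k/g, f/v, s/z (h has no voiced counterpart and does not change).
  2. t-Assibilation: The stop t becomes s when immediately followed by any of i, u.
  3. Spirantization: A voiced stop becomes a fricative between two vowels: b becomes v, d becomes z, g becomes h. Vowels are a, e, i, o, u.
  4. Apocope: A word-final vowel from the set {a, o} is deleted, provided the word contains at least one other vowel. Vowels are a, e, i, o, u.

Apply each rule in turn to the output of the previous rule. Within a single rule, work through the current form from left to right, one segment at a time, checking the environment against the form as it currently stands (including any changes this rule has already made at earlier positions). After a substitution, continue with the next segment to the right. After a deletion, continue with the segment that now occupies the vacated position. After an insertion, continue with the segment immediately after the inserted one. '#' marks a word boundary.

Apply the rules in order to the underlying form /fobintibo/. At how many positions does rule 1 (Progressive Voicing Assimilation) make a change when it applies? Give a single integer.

0

1 Progressive Voicing Assimilation: no change — [fobintibo]
2 t-Assibilation: [fobintibo] → [fobinsibo]
3 Spirantization: [fobinsibo] → [fovinsivo]
4 Apocope: [fovinsivo] → [fovinsiv]
Rule 1 changed 0 position(s).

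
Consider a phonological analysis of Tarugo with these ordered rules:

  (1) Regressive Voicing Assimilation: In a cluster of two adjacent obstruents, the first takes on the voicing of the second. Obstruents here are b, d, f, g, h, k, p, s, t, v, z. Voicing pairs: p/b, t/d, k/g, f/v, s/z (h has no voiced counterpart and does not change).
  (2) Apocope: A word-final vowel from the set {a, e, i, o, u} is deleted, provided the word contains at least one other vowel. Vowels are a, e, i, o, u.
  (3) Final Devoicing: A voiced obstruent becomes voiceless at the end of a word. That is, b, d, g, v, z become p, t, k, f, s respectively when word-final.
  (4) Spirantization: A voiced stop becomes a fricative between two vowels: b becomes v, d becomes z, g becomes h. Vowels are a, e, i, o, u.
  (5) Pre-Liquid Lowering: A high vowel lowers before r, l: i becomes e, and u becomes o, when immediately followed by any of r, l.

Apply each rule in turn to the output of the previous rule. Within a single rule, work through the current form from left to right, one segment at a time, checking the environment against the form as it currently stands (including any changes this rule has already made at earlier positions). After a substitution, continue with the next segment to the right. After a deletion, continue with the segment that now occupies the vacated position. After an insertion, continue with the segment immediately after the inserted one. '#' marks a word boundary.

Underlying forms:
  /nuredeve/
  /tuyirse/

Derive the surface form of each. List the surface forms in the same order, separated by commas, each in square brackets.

/nuredeve/:
  (1) Regressive Voicing Assimilation: no change — [nuredeve]
  (2) Apocope: [nuredeve] → [nuredev]
  (3) Final Devoicing: [nuredev] → [nuredef]
  (4) Spirantization: [nuredef] → [nurezef]
  (5) Pre-Liquid Lowering: [nurezef] → [norezef]
/tuyirse/:
  (1) Regressive Voicing Assimilation: no change — [tuyirse]
  (2) Apocope: [tuyirse] → [tuyirs]
  (3) Final Devoicing: no change — [tuyirs]
  (4) Spirantization: no change — [tuyirs]
  (5) Pre-Liquid Lowering: [tuyirs] → [tuyers]

[norezef], [tuyers]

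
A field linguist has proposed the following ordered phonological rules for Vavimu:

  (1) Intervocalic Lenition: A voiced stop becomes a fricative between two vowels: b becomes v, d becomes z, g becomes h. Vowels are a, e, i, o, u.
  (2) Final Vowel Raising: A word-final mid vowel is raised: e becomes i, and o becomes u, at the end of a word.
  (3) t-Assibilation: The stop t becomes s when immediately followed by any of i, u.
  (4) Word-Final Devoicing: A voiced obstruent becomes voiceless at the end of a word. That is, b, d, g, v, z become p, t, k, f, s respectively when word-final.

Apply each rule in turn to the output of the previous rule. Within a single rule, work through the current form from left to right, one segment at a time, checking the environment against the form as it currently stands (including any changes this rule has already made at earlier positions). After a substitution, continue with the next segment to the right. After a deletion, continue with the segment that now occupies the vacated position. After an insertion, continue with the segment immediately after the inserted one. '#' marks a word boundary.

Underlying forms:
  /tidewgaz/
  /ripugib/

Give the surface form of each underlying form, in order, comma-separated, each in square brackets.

[sizewgas], [ripuhip]

/tidewgaz/:
  (1) Intervocalic Lenition: [tidewgaz] → [tizewgaz]
  (2) Final Vowel Raising: no change — [tizewgaz]
  (3) t-Assibilation: [tizewgaz] → [sizewgaz]
  (4) Word-Final Devoicing: [sizewgaz] → [sizewgas]
/ripugib/:
  (1) Intervocalic Lenition: [ripugib] → [ripuhib]
  (2) Final Vowel Raising: no change — [ripuhib]
  (3) t-Assibilation: no change — [ripuhib]
  (4) Word-Final Devoicing: [ripuhib] → [ripuhip]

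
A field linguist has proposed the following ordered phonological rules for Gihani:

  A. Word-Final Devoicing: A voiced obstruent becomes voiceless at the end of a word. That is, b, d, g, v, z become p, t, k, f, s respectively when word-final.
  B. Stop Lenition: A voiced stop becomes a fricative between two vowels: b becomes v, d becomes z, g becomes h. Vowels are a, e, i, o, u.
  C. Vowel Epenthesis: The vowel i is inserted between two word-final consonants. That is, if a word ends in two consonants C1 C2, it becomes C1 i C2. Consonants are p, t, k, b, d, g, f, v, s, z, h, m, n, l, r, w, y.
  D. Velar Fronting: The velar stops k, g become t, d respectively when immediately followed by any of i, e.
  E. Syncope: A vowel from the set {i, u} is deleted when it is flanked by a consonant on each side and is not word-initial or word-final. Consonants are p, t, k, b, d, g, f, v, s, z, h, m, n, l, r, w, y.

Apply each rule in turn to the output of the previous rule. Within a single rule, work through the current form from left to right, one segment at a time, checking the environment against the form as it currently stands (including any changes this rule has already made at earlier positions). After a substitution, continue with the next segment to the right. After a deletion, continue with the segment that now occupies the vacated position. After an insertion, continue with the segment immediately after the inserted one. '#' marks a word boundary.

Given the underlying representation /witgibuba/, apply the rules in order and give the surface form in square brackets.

A Word-Final Devoicing: no change — [witgibuba]
B Stop Lenition: [witgibuba] → [witgivuva]
C Vowel Epenthesis: no change — [witgivuva]
D Velar Fronting: [witgivuva] → [witdivuva]
E Syncope: [witdivuva] → [wtdvva]

[wtdvva]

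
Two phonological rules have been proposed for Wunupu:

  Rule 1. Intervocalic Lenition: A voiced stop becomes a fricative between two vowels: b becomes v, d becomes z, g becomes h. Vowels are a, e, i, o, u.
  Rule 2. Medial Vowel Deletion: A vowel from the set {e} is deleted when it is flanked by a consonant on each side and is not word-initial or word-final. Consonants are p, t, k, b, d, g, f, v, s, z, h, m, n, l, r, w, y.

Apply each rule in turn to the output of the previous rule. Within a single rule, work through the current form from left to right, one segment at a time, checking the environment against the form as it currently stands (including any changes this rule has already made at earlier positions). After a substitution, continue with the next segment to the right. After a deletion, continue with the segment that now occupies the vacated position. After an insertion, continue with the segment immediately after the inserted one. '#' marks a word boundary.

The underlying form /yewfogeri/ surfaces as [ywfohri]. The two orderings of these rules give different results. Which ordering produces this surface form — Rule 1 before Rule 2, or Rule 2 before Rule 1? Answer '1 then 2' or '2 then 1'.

1 then 2

Order 1 then 2:
  1 Intervocalic Lenition: [yewfogeri] → [yewfoheri]
  2 Medial Vowel Deletion: [yewfoheri] → [ywfohri]
  result: [ywfohri]
Order 2 then 1:
  2 Medial Vowel Deletion: [yewfogeri] → [ywfogri]
  1 Intervocalic Lenition: no change — [ywfogri]
  result: [ywfogri]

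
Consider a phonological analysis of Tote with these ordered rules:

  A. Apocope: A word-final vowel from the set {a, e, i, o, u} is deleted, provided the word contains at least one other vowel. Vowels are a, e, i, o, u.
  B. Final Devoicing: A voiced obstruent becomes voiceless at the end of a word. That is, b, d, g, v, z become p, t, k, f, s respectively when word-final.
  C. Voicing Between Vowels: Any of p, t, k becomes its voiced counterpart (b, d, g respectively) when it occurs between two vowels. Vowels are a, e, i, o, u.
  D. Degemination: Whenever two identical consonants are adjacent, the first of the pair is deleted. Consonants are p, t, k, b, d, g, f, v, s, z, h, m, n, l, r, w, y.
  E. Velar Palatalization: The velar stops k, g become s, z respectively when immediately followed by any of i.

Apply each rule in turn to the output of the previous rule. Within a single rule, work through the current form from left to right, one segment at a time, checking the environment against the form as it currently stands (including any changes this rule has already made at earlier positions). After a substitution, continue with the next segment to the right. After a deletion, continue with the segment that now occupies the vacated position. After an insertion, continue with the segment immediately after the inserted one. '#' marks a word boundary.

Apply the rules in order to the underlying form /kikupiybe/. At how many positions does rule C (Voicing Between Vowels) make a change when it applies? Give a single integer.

2

A Apocope: [kikupiybe] → [kikupiyb]
B Final Devoicing: [kikupiyb] → [kikupiyp]
C Voicing Between Vowels: [kikupiyp] → [kigubiyp]
D Degemination: no change — [kigubiyp]
E Velar Palatalization: [kigubiyp] → [sigubiyp]
Rule C changed 2 position(s).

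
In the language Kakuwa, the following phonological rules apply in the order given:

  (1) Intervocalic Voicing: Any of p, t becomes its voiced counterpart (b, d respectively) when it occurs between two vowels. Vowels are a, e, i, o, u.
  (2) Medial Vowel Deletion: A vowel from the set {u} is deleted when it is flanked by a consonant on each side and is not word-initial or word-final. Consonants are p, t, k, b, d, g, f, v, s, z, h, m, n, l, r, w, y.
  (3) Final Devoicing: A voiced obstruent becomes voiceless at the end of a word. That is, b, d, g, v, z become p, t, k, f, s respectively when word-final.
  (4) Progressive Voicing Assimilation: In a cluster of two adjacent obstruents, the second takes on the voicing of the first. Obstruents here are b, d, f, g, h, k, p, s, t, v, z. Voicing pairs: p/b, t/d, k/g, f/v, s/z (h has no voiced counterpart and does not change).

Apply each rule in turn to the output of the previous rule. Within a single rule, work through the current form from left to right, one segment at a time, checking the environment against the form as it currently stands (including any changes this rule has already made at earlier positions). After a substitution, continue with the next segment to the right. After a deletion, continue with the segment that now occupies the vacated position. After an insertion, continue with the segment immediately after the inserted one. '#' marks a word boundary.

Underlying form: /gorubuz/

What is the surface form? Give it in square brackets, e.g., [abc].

(1) Intervocalic Voicing: no change — [gorubuz]
(2) Medial Vowel Deletion: [gorubuz] → [gorbz]
(3) Final Devoicing: [gorbz] → [gorbs]
(4) Progressive Voicing Assimilation: [gorbs] → [gorbz]

[gorbz]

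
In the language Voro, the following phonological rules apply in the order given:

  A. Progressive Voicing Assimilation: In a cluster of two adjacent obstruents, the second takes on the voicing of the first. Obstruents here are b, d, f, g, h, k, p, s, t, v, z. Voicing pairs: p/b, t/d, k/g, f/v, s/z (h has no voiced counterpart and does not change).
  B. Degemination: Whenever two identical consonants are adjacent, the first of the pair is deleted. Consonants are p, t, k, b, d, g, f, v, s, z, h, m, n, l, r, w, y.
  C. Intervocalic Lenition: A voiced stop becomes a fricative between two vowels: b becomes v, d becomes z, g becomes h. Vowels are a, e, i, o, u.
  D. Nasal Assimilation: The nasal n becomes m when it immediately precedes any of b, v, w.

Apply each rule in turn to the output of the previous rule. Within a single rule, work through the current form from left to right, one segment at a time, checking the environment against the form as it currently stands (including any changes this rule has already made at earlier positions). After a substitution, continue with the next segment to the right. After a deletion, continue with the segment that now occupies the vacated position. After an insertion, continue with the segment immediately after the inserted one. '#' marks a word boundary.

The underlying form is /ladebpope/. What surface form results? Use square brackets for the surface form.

[lazevope]

A Progressive Voicing Assimilation: [ladebpope] → [ladebbope]
B Degemination: [ladebbope] → [ladebope]
C Intervocalic Lenition: [ladebope] → [lazevope]
D Nasal Assimilation: no change — [lazevope]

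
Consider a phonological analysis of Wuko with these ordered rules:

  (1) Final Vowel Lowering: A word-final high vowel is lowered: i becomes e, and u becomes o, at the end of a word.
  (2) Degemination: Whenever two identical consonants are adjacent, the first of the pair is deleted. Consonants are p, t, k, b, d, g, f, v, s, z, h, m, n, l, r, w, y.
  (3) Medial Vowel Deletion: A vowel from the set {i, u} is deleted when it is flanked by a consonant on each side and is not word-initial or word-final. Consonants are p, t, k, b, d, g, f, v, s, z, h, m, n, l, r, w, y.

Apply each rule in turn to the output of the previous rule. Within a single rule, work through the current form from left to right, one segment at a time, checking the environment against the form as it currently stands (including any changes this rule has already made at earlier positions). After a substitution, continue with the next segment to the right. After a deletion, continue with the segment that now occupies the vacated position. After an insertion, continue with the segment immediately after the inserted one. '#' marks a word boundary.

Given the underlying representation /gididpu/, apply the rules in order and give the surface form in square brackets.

[gddpo]

(1) Final Vowel Lowering: [gididpu] → [gididpo]
(2) Degemination: no change — [gididpo]
(3) Medial Vowel Deletion: [gididpo] → [gddpo]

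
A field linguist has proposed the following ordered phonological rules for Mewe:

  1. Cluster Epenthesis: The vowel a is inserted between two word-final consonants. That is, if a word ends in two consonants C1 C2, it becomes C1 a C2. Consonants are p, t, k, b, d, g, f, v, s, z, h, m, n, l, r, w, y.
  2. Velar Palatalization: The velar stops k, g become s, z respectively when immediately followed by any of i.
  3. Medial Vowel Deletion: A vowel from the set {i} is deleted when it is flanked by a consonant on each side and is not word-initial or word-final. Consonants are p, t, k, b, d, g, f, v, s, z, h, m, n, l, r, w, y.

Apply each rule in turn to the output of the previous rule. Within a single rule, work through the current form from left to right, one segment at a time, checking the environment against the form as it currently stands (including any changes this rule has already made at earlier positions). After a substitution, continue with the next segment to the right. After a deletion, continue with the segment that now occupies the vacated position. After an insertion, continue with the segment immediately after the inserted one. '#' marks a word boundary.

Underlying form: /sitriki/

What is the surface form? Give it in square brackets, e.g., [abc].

[strsi]

1 Cluster Epenthesis: no change — [sitriki]
2 Velar Palatalization: [sitriki] → [sitrisi]
3 Medial Vowel Deletion: [sitrisi] → [strsi]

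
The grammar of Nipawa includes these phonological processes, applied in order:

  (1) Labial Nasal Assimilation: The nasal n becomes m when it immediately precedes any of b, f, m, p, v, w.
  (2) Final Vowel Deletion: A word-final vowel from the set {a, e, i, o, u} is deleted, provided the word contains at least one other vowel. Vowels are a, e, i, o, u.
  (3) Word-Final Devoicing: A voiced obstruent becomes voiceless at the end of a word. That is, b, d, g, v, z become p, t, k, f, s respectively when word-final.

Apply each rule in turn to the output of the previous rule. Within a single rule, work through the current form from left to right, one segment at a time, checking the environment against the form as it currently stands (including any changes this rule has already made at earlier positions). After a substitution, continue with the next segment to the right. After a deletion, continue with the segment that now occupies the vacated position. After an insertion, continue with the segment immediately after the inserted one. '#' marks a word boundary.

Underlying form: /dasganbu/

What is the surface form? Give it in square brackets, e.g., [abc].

[dasgamp]

(1) Labial Nasal Assimilation: [dasganbu] → [dasgambu]
(2) Final Vowel Deletion: [dasgambu] → [dasgamb]
(3) Word-Final Devoicing: [dasgamb] → [dasgamp]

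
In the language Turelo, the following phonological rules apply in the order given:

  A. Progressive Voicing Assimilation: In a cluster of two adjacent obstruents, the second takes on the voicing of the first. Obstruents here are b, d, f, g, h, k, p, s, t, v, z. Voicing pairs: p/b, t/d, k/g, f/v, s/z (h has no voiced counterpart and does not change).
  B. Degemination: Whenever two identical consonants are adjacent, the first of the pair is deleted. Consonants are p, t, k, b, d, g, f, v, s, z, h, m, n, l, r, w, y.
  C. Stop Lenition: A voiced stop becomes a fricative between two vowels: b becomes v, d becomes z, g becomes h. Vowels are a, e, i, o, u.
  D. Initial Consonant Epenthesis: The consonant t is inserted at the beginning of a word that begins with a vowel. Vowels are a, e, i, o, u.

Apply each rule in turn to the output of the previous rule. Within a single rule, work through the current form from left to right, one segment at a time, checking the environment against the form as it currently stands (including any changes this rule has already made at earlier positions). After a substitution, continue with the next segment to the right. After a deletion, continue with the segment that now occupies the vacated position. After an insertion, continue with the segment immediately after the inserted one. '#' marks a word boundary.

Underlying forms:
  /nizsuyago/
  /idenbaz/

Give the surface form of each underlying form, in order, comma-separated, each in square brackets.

[nizuyaho], [tizenbaz]

/nizsuyago/:
  A Progressive Voicing Assimilation: [nizsuyago] → [nizzuyago]
  B Degemination: [nizzuyago] → [nizuyago]
  C Stop Lenition: [nizuyago] → [nizuyaho]
  D Initial Consonant Epenthesis: no change — [nizuyaho]
/idenbaz/:
  A Progressive Voicing Assimilation: no change — [idenbaz]
  B Degemination: no change — [idenbaz]
  C Stop Lenition: [idenbaz] → [izenbaz]
  D Initial Consonant Epenthesis: [izenbaz] → [tizenbaz]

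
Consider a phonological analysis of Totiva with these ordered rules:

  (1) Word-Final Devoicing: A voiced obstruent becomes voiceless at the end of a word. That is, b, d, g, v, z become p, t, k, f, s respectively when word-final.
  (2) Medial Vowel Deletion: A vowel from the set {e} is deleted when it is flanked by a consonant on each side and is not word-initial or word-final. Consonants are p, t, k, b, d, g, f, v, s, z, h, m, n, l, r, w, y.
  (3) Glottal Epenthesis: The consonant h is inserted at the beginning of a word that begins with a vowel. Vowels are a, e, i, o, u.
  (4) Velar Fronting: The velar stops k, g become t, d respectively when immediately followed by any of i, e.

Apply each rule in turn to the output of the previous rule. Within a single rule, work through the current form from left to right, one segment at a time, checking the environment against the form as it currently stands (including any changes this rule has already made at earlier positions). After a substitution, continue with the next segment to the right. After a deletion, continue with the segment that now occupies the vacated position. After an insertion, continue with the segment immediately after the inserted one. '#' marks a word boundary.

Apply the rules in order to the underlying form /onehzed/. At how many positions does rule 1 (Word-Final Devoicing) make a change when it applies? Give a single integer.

(1) Word-Final Devoicing: [onehzed] → [onehzet]
(2) Medial Vowel Deletion: [onehzet] → [onhzt]
(3) Glottal Epenthesis: [onhzt] → [honhzt]
(4) Velar Fronting: no change — [honhzt]
Rule 1 changed 1 position(s).

1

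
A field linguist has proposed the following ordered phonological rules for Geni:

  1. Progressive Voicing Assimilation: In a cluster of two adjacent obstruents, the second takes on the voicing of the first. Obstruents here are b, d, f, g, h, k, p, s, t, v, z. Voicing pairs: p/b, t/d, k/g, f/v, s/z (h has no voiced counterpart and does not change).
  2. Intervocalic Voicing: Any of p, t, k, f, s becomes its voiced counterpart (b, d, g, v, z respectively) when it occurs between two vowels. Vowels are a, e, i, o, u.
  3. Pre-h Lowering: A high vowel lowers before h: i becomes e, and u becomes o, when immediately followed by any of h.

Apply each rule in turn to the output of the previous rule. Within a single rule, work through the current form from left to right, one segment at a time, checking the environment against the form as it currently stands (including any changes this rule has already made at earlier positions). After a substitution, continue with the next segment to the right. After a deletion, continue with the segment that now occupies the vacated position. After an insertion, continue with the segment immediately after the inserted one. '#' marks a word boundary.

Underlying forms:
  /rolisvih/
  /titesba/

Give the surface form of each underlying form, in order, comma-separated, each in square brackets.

/rolisvih/:
  1 Progressive Voicing Assimilation: [rolisvih] → [rolisfih]
  2 Intervocalic Voicing: no change — [rolisfih]
  3 Pre-h Lowering: [rolisfih] → [rolisfeh]
/titesba/:
  1 Progressive Voicing Assimilation: [titesba] → [titespa]
  2 Intervocalic Voicing: [titespa] → [tidespa]
  3 Pre-h Lowering: no change — [tidespa]

[rolisfeh], [tidespa]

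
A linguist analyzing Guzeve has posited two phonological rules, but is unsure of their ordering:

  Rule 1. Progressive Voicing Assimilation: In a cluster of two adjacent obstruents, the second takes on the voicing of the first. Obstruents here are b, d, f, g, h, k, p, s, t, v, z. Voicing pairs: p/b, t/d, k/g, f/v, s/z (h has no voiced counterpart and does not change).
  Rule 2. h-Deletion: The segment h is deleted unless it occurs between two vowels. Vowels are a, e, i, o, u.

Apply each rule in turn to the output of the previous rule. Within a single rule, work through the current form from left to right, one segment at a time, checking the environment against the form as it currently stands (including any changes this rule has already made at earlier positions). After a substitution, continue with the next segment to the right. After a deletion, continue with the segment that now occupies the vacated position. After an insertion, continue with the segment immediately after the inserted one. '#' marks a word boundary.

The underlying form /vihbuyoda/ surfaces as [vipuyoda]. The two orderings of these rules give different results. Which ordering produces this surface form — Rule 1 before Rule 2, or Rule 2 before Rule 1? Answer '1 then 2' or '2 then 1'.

Order 1 then 2:
  1 Progressive Voicing Assimilation: [vihbuyoda] → [vihpuyoda]
  2 h-Deletion: [vihpuyoda] → [vipuyoda]
  result: [vipuyoda]
Order 2 then 1:
  2 h-Deletion: [vihbuyoda] → [vibuyoda]
  1 Progressive Voicing Assimilation: no change — [vibuyoda]
  result: [vibuyoda]

1 then 2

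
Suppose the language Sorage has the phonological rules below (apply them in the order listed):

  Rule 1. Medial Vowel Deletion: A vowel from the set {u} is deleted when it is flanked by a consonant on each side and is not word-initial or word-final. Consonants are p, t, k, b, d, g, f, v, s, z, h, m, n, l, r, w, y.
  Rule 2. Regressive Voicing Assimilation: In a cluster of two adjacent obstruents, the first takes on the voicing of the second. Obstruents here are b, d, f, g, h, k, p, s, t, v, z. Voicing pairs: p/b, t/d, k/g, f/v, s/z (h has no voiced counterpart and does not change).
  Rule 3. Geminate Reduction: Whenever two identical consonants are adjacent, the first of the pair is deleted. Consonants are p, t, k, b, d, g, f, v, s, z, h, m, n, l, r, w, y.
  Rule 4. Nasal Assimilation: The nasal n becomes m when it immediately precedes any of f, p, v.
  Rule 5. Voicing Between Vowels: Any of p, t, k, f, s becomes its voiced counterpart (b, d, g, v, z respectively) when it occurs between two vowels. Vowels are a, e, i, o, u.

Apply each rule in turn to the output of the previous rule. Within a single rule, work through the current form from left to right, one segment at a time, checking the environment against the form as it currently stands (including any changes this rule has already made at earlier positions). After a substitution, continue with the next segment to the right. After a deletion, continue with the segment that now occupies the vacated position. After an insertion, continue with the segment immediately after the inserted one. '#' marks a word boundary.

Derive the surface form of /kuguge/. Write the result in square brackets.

[ge]

Rule 1 Medial Vowel Deletion: [kuguge] → [kgge]
Rule 2 Regressive Voicing Assimilation: [kgge] → [ggge]
Rule 3 Geminate Reduction: [ggge] → [ge]
Rule 4 Nasal Assimilation: no change — [ge]
Rule 5 Voicing Between Vowels: no change — [ge]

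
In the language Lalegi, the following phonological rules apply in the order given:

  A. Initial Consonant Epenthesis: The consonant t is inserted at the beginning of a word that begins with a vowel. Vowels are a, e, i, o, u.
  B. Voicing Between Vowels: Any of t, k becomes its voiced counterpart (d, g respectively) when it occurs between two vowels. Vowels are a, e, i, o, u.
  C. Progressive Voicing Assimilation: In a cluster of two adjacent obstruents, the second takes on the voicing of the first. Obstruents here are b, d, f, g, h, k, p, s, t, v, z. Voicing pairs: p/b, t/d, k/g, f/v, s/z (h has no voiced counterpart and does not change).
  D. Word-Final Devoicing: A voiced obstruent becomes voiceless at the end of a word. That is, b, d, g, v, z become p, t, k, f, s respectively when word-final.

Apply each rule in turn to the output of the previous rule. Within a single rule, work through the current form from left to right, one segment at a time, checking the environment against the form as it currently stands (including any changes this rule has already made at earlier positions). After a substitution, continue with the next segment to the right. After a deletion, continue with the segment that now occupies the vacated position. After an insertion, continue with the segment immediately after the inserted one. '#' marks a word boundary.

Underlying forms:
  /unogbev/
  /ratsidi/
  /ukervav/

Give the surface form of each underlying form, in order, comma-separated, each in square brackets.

[tunogbef], [ratsidi], [tugervaf]

/unogbev/:
  A Initial Consonant Epenthesis: [unogbev] → [tunogbev]
  B Voicing Between Vowels: no change — [tunogbev]
  C Progressive Voicing Assimilation: no change — [tunogbev]
  D Word-Final Devoicing: [tunogbev] → [tunogbef]
/ratsidi/:
  A Initial Consonant Epenthesis: no change — [ratsidi]
  B Voicing Between Vowels: no change — [ratsidi]
  C Progressive Voicing Assimilation: no change — [ratsidi]
  D Word-Final Devoicing: no change — [ratsidi]
/ukervav/:
  A Initial Consonant Epenthesis: [ukervav] → [tukervav]
  B Voicing Between Vowels: [tukervav] → [tugervav]
  C Progressive Voicing Assimilation: no change — [tugervav]
  D Word-Final Devoicing: [tugervav] → [tugervaf]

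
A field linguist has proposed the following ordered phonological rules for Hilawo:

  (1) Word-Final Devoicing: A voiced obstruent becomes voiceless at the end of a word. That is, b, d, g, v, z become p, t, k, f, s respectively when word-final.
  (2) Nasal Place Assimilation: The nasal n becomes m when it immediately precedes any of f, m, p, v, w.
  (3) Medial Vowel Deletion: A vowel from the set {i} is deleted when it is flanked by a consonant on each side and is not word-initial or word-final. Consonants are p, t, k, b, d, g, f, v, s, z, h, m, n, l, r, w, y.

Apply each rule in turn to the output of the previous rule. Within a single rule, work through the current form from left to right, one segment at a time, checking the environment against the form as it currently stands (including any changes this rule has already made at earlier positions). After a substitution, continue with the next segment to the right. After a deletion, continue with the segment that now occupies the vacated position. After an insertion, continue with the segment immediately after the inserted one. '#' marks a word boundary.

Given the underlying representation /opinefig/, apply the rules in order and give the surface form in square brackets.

(1) Word-Final Devoicing: [opinefig] → [opinefik]
(2) Nasal Place Assimilation: no change — [opinefik]
(3) Medial Vowel Deletion: [opinefik] → [opnefk]

[opnefk]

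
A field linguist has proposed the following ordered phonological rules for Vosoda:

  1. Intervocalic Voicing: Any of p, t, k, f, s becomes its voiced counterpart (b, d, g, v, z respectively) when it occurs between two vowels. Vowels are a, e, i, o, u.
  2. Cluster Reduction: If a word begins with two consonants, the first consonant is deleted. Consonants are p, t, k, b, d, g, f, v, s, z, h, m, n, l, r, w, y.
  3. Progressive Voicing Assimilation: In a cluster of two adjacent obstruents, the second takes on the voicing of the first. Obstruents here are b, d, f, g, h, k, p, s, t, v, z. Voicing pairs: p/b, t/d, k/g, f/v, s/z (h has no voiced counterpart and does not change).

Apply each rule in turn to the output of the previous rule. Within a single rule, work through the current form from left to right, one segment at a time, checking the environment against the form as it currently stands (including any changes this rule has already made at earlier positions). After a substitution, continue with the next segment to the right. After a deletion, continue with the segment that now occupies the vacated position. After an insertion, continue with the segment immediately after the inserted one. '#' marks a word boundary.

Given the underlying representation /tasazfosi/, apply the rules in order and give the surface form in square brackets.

[tazazvozi]

1 Intervocalic Voicing: [tasazfosi] → [tazazfozi]
2 Cluster Reduction: no change — [tazazfozi]
3 Progressive Voicing Assimilation: [tazazfozi] → [tazazvozi]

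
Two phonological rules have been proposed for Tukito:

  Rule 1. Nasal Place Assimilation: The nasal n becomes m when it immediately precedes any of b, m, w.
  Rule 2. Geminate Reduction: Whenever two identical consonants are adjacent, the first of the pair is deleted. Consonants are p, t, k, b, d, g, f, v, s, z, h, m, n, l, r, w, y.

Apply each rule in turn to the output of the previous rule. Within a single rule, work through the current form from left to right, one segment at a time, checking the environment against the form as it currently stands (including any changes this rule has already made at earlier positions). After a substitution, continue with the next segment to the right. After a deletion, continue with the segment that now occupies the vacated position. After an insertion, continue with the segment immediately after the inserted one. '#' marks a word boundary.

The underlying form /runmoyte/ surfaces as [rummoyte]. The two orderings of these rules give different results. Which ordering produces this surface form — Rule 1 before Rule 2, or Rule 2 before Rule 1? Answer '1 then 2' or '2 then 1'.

2 then 1

Order 1 then 2:
  1 Nasal Place Assimilation: [runmoyte] → [rummoyte]
  2 Geminate Reduction: [rummoyte] → [rumoyte]
  result: [rumoyte]
Order 2 then 1:
  2 Geminate Reduction: no change — [runmoyte]
  1 Nasal Place Assimilation: [runmoyte] → [rummoyte]
  result: [rummoyte]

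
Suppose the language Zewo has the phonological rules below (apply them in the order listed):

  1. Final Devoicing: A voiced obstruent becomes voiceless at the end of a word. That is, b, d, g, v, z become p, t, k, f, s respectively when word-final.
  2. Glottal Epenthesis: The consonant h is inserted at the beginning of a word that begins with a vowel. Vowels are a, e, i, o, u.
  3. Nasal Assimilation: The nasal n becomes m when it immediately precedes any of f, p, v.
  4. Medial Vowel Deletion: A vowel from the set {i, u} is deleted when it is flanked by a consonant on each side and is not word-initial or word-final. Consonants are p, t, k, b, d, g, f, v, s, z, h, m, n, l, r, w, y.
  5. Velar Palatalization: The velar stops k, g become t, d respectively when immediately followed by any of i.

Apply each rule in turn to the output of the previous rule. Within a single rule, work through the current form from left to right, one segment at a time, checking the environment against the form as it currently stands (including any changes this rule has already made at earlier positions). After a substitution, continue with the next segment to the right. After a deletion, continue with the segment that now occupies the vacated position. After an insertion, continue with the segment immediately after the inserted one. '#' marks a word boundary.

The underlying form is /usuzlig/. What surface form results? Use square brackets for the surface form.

[hszlk]

1 Final Devoicing: [usuzlig] → [usuzlik]
2 Glottal Epenthesis: [usuzlik] → [husuzlik]
3 Nasal Assimilation: no change — [husuzlik]
4 Medial Vowel Deletion: [husuzlik] → [hszlk]
5 Velar Palatalization: no change — [hszlk]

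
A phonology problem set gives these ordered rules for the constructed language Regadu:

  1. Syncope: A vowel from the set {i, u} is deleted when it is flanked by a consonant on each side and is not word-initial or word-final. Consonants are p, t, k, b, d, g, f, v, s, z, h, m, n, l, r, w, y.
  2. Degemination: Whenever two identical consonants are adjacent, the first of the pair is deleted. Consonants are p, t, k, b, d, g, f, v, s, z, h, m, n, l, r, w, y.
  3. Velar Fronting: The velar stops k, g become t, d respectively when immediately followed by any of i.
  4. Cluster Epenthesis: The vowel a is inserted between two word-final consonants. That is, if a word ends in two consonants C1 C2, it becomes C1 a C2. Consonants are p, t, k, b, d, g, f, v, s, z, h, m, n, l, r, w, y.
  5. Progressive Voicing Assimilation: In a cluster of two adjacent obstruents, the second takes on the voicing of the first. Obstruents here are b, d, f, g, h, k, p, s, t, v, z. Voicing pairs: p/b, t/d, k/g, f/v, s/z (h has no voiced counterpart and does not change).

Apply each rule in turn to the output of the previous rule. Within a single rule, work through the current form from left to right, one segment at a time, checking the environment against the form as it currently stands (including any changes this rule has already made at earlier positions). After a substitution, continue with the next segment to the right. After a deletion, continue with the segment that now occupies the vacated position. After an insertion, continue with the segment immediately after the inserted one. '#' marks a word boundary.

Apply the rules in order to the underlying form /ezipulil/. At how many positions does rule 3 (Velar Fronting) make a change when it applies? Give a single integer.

1 Syncope: [ezipulil] → [ezpll]
2 Degemination: [ezpll] → [ezpl]
3 Velar Fronting: no change — [ezpl]
4 Cluster Epenthesis: [ezpl] → [ezpal]
5 Progressive Voicing Assimilation: [ezpal] → [ezbal]
Rule 3 changed 0 position(s).

0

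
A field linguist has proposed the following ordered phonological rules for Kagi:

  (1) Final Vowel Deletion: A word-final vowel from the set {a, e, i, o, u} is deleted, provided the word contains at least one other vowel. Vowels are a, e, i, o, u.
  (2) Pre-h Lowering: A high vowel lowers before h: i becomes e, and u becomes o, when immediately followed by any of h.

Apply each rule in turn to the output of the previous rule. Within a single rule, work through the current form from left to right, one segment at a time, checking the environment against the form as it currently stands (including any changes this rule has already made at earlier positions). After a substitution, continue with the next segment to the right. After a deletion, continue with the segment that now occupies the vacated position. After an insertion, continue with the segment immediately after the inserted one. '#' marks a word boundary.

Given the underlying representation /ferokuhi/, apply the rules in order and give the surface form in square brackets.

[ferokoh]

(1) Final Vowel Deletion: [ferokuhi] → [ferokuh]
(2) Pre-h Lowering: [ferokuh] → [ferokoh]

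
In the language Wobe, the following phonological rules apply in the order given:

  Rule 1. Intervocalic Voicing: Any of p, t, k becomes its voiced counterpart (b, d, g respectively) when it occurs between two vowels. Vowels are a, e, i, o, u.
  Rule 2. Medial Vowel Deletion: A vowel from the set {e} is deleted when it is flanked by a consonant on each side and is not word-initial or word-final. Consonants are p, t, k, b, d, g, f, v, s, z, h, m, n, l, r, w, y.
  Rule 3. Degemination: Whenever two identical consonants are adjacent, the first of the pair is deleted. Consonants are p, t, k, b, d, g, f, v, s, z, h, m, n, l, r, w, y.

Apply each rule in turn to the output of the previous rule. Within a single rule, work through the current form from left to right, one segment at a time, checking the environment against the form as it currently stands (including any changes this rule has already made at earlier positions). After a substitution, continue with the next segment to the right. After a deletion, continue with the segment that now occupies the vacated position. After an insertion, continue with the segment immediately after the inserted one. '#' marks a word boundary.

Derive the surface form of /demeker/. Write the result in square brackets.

[dmgr]

Rule 1 Intervocalic Voicing: [demeker] → [demeger]
Rule 2 Medial Vowel Deletion: [demeger] → [dmgr]
Rule 3 Degemination: no change — [dmgr]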